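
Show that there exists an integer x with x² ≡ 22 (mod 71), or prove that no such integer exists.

There is no such integer.

Apply Euler's criterion with the prime 71: 22 is a quadratic residue iff 22^35 ≡ 1 (mod 71), and a non-residue iff it is ≡ −1.
Repeated squaring mod 71: 22^2 = 484 ≡ 58; 22^4 ≡ 58² = 3364 ≡ 27; 22^8 ≡ 27² = 729 ≡ 19; 22^16 ≡ 19² = 361 ≡ 6; 22^32 ≡ 6² = 36 ≡ 36.
Since 35 = 32 + 2 + 1, 22^35 ≡ 36 · 58 · 22; multiplying out mod 71: 36·58 = 2088 ≡ 29, then 29·22 = 638 ≡ 70. Thus 22^35 ≡ 70 ≡ −1 (mod 71).
By Euler's criterion 22 is a quadratic non-residue mod 71: no x satisfies x² ≡ 22 (mod 71).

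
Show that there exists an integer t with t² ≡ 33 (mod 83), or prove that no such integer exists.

t = 45

Take t = 45. Then 45² = 2025 = 24·83 + 33, so 45² ≡ 33 (mod 83).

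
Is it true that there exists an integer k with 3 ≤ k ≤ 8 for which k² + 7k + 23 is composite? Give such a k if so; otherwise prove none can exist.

At k = 8: 8² + 7·8 + 23 = 143 = 11·13, which is composite.

k = 8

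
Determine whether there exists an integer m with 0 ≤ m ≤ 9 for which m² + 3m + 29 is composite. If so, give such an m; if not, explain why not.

m = 2

At m = 2: 2² + 3·2 + 29 = 39 = 3·13, which is composite.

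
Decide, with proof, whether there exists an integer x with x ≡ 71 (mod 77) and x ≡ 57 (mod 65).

gcd(77, 65) = 1, so the Chinese Remainder Theorem guarantees exactly one residue class mod 5005 satisfying both.
Any solution of the first congruence is x = 71 + 77t; substituting into the second, 77t ≡ 57 − 71 ≡ 51 (mod 65).
77 ≡ 12 (mod 65), so this reads 12t ≡ 51 (mod 65). Since 12·38 = 456 = 7·65 + 1, the inverse of 12 mod 65 is 38.
Therefore t ≡ 38·51 = 1938 ≡ 53 (mod 65).
Taking t = 53 gives x = 71 + 77·53 = 4152.
Check: 4152 mod 77 = 71, 4152 mod 65 = 57. ✓

x = 4152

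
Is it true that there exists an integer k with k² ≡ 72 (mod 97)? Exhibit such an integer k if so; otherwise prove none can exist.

k = 13 works: 13² = 169, and 169 − 72 = 97 = 1·97.

k = 13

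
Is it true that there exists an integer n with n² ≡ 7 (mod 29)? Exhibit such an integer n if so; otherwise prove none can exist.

Take n = 6. Then 6² = 36 = 1·29 + 7, so 6² ≡ 7 (mod 29).

n = 6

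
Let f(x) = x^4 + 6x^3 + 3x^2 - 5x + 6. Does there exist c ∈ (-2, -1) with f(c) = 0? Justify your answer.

Such a root exists.

f(-2) = -4 and f(-1) = 9, which have opposite signs.
As a polynomial, f is continuous on every closed interval.
By the Intermediate Value Theorem, f takes the value 0 somewhere in the open interval.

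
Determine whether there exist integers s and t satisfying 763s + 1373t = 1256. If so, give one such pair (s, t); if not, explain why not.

Since gcd(763, 1373) = 1, every integer is an integer combination of 763 and 1373.
Dividing repeatedly: 1373 = 1·763 + 610, 763 = 1·610 + 153, 610 = 3·153 + 151, 153 = 1·151 + 2, 151 = 75·2 + 1, 2 = 2·1 + 0.
Unwinding: 1 = 151 − 75·2 = 151 − 75·(153 − 1·151) = −75·153 + 76·151 = −75·153 + 76·(610 − 3·153) = 76·610 − 303·153 = 76·610 − 303·(763 − 1·610) = −303·763 + 379·610 = −303·763 + 379·(1373 − 1·763) = 379·1373 − 682·763, i.e. 763·(-682) + 1373·379 = 1.
Scaling by 1256 gives the particular solution (s, t) = (-856592, 476024).
Adding 624·1373 to s and subtracting 624·763 from t gives the tidier solution (160, -88).
Check: 763·160 + 1373·(-88) = 122080 − 120824 = 1256. ✓

s = 160, t = -88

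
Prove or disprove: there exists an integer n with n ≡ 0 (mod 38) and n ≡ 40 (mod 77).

Since 38 and 77 share no common factor, CRT says the pair of congruences has a solution (unique mod 2926).
Any solution of the first congruence is n = 0 + 38t; substituting into the second, 38t ≡ 40 − 0 ≡ 40 (mod 77).
Note 38·75 = 2850 ≡ 1 (mod 77) (as 2850 − 1 = 37·77), so 38⁻¹ ≡ 75.
Multiplying by 75: t ≡ 75·40 = 3000 ≡ 74 (mod 77).
Taking t = 74 gives n = 0 + 38·74 = 2812.
Check: 2812 mod 38 = 0, 2812 mod 77 = 40. ✓

n = 2812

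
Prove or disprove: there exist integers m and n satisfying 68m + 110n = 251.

Both 68 and 110 are divisible by gcd(68, 110) = 2, hence so is any combination 68m + 110n.
But 251 = 2·125 + 1, so 2 ∤ 251.
Therefore 68m + 110n = 251 has no solution in integers.

No such integers exist.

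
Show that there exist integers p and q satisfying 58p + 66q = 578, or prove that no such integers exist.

p = 2, q = 7

gcd(58, 66) = 2, and 2 divides 578, so integer solutions exist.
Dividing through by 2 reduces the equation to 29p + 33q = 289.
Dividing repeatedly: 33 = 1·29 + 4, 29 = 7·4 + 1, 4 = 4·1 + 0.
Working back up the chain: 1 = 29 − 7·4 = 29 − 7·(33 − 1·29) = −7·33 + 8·29. So 29·8 + 33·(-7) = 1.
Scaling by 289 gives the particular solution (p, q) = (2312, -2023).
Shifting by a multiple of (33, −29) keeps it a solution: p = 2312 − 70·33 = 2, q = -2023 + 70·29 = 7.
Check: 58·2 + 66·7 = 116 + 462 = 578. ✓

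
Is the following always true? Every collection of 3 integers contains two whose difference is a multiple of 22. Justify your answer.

No, the set {65, 66, 67} is a counterexample.

Take the 3 consecutive integers 65, 66, 67: their residues mod 22 are all distinct because 3 ≤ 22.
Any two of them differ by at most 2 < 22 and by at least 1, so no difference is a multiple of 22.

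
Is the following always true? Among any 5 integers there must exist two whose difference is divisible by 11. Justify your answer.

Consider the 5 integers 35, 36, …, 39. They lie in distinct residue classes modulo 11, since 5 ≤ 11.
The differences between them range over 1, …, 4, none of which is divisible by 11.

No, the set {35, 36, 37, 38, 39} is a counterexample.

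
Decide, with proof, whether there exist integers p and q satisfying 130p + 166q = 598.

Since gcd(130, 166) = 2 and 598 = 2·299, Bézout's identity guarantees a solution.
Dividing through by 2 reduces the equation to 65p + 83q = 299.
Euclidean algorithm: 83 = 1·65 + 18, 65 = 3·18 + 11, 18 = 1·11 + 7, 11 = 1·7 + 4, 7 = 1·4 + 3, 4 = 1·3 + 1, 3 = 3·1 + 0.
Working back up the chain: 1 = 4 − 1·3 = 4 − (7 − 1·4) = −7 + 2·4 = −7 + 2·(11 − 1·7) = 2·11 − 3·7 = 2·11 − 3·(18 − 1·11) = −3·18 + 5·11 = −3·18 + 5·(65 − 3·18) = 5·65 − 18·18 = 5·65 − 18·(83 − 1·65) = −18·83 + 23·65. So 65·23 + 83·(-18) = 1.
Times 299: 65·6877 + 83·(-5382) = 299, so (6877, -5382) solves it.
The general solution is p = 6877 + 83k, q = -5382 − 65k; taking k = -82 gives the smaller pair p = 71, q = -52.
Indeed 130·71 + 166·(-52) = 9230 − 8632 = 598.

p = 71, q = -52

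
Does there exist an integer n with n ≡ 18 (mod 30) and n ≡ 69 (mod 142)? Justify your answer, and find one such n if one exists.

No such integer exists.

Both moduli are multiples of 2 = gcd(30, 142), so any solution would satisfy n ≡ 18 and n ≡ 69 modulo 2 simultaneously.
But 18 mod 2 = 0 while 69 mod 2 = 1, a contradiction.
Hence the system has no solution.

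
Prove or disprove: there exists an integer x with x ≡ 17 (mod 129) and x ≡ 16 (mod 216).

No such integer exists.

Reduce both congruences modulo 3, which divides 129 and 216: they say x ≡ 17 (mod 3) and x ≡ 16 (mod 3).
However 17 ≡ 2 and 16 ≡ 1 (mod 3), and 2 ≠ 1.
So no integer satisfies both congruences.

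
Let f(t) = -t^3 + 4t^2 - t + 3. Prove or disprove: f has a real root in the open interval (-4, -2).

No.

f(-4) = 135 and f(-2) = 29, both positive, so a sign-change argument is unavailable; we show f keeps this sign on the whole interval.
Substitute t = -2 − u, where 0 < u < 2 on the interval. Expanding, f(-2 − u) = u^3 + 10u^2 + 29u + 29.
The nonzero coefficients here are all positive, so for u > 0 every term is positive (or zero), and the constant term 29 is strictly positive.
So f is strictly positive on (-4, -2); no root exists in the interval.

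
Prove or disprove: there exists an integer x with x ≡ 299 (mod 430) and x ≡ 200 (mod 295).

Both moduli are multiples of 5 = gcd(430, 295), so any solution would satisfy x ≡ 299 and x ≡ 200 modulo 5 simultaneously.
These are incompatible: 299 − 200 = 99 is not divisible by 5.
Hence the system has no solution.

There is no such integer.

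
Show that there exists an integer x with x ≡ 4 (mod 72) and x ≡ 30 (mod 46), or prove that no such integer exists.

gcd(72, 46) = 2. A simultaneous solution exists iff 4 ≡ 30 (mod 2); here 4 mod 2 = 0 = 30 mod 2, so it does.
Step through x = 4, 4 + 72, 4 + 2·72, …: the values 4, 76 reduce mod 46 to 4, 30. The value 76 hits 30.
Indeed 76 ≡ 4 (mod 72) and 76 ≡ 30 (mod 46).

x = 76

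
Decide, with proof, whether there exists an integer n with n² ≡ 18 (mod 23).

n = 8

n = 8 works: 8² = 64, and 64 − 18 = 46 = 2·23.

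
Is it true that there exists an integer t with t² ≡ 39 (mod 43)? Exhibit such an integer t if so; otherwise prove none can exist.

Apply Euler's criterion with the prime 43: 39 is a quadratic residue iff 39^21 ≡ 1 (mod 43), and a non-residue iff it is ≡ −1.
Squaring successively (mod 43): 39^2 = 1521 ≡ 16; 39^4 ≡ 16² = 256 ≡ 41; 39^8 ≡ 41² = 1681 ≡ 4; 39^16 ≡ 4² = 16 ≡ 16.
Since 21 = 16 + 4 + 1, 39^21 ≡ 16 · 41 · 39; multiplying out mod 43: 16·41 = 656 ≡ 11, then 11·39 = 429 ≡ 42. Thus 39^21 ≡ 42 ≡ −1 (mod 43).
The value −1 means 39 is a non-residue modulo 43, so t² ≡ 39 (mod 43) is impossible.

No, no such integer exists.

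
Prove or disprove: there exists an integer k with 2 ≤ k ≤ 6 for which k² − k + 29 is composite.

At k = 3: 3² − 3 + 29 = 35 = 5·7, which is composite.

k = 3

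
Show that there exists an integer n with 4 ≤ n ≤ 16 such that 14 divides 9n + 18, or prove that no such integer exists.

n = 12

For n = 4, 5, …, 11 the values 54, 63, 72, 81, 90, 99, 108, 117 are not multiples of 14. n = 12 works, since 9·12 + 18 = 126 = 9·14.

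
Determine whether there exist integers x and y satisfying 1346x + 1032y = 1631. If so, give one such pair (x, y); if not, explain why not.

gcd(1346, 1032) = 2, so every integer of the form 1346x + 1032y is a multiple of 2.
However 1631 leaves remainder 1 on division by 2.
Therefore 1346x + 1032y = 1631 has no solution in integers.

There are no such integers.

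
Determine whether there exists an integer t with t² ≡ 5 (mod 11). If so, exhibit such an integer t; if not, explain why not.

Take t = 7. Then 7² = 49 = 4·11 + 5, so 7² ≡ 5 (mod 11).

t = 7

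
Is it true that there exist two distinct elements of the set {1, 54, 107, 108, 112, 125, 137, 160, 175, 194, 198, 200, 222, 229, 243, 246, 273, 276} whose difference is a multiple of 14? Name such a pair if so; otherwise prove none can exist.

Yes: 54 and 194.

54 mod 14 = 12 and 194 mod 14 = 12, so 194 − 54 = 140 = 10·14.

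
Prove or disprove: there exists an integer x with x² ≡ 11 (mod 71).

71 is prime, so by Euler's criterion 11 is a square mod 71 iff 11^((71−1)/2) = 11^35 ≡ 1 (mod 71).
Repeated squaring mod 71: 11^2 = 121 ≡ 50; 11^4 ≡ 50² = 2500 ≡ 15; 11^8 ≡ 15² = 225 ≡ 12; 11^16 ≡ 12² = 144 ≡ 2; 11^32 ≡ 2² = 4 ≡ 4.
Since 35 = 32 + 2 + 1, 11^35 ≡ 4 · 50 · 11; multiplying out mod 71: 4·50 = 200 ≡ 58, then 58·11 = 638 ≡ 70. Thus 11^35 ≡ 70 ≡ −1 (mod 71).
By Euler's criterion 11 is a quadratic non-residue mod 71: no x satisfies x² ≡ 11 (mod 71).

No such integer exists.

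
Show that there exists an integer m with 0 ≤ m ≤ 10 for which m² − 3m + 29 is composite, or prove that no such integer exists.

m = 8

At m = 8: 8² − 3·8 + 29 = 69 = 3·23, which is composite.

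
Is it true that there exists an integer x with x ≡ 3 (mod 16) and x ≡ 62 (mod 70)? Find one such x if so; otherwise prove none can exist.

There is no such integer.

Reduce both congruences modulo 2, which divides 16 and 70: they say x ≡ 3 (mod 2) and x ≡ 62 (mod 2).
However 3 ≡ 1 and 62 ≡ 0 (mod 2), and 1 ≠ 0.
Therefore no such x exists.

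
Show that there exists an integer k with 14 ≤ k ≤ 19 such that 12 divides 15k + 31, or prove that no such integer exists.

For k = 14, 15, …, 19 the values of 15k + 31 modulo 12 are 1, 4, 7, 10, 1, 4 respectively.
Since 0 is absent from this list, 12 ∤ 15k + 31 for every k with 14 ≤ k ≤ 19.

No, no such integer k in that range exists.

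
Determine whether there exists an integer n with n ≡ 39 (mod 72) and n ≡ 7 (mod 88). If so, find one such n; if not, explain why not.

n = 183

The moduli are not coprime: gcd(72, 88) = 8. Compatibility requires 8 ∣ (7 − 39) = -32, which holds, so solutions exist.
List candidates n ≡ 39 (mod 72): 39, 111, 183. Modulo 88 these are 39, 23, 7; 183 gives 7 as required.
Indeed 183 ≡ 39 (mod 72) and 183 ≡ 7 (mod 88).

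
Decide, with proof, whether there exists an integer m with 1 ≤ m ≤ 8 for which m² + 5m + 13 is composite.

m = 8

At m = 8: 8² + 5·8 + 13 = 117 = 3·39, which is composite.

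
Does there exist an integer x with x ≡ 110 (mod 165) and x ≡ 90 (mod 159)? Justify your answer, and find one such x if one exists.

Reduce both congruences modulo 3, which divides 165 and 159: they say x ≡ 110 (mod 3) and x ≡ 90 (mod 3).
However 110 ≡ 2 and 90 ≡ 0 (mod 3), and 2 ≠ 0.
Hence the system has no solution.

There is no such integer.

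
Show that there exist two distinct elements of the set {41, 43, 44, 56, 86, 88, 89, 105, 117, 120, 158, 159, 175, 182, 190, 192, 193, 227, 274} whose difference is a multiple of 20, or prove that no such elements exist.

No such pair exists.

Two integers differ by a multiple of 20 exactly when they have the same residue mod 20. The residues are 41↦1, 43↦3, 44↦4, 56↦16, 86↦6, 88↦8, 89↦9, 105↦5, 117↦17, 120↦0, 158↦18, 159↦19, 175↦15, 182↦2, 190↦10, 192↦12, 193↦13, 227↦7, 274↦14.
No residue repeats among the 19 elements, so no pair has difference ≡ 0 (mod 20).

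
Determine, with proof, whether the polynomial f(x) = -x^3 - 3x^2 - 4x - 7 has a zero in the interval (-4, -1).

Yes, f has a root in the interval.

f(-4) = 25 and f(-1) = -5, which have opposite signs.
As a polynomial, f is continuous on every closed interval.
By the Intermediate Value Theorem, f takes the value 0 somewhere in the open interval.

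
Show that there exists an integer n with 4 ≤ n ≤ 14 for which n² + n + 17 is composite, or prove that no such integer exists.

The values for n = 4, 5, …, 14 are 37, 47, 59, 73, 89, 107, 127, 149, 173, 199, 227, and each of these is prime.
So no value in the range makes the expression composite.

There is no such integer n in that range.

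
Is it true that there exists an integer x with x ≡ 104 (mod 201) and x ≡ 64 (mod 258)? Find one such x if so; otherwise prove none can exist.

gcd(201, 258) = 3. If x ≡ 104 (mod 201) and x ≡ 64 (mod 258), then x ≡ 104 (mod 3) and x ≡ 64 (mod 3).
These are incompatible: 104 − 64 = 40 is not divisible by 3.
So no integer satisfies both congruences.

No such integer exists.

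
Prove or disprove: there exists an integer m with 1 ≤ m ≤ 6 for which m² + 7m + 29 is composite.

No, no such integer m in that range exists.

The values for m = 1, 2, …, 6 are 37, 47, 59, 73, 89, 107, and each of these is prime.
So no value in the range makes the expression composite.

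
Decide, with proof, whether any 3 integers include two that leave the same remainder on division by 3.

Consider the 3 integers 12, 13, 14. They lie in distinct residue classes modulo 3, since 3 ≤ 3.
Hence this collection has no pair with equal remainders mod 3, disproving the claim.

No, the set {12, 13, 14} is a counterexample.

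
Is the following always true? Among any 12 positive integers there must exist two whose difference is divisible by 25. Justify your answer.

Try 12 consecutive integers, 54, 55, …, 65. Their remainders mod 25 are 4, 5, 6, 7, 8, 9, 10, 11, 12, 13, 14, 15 — pairwise different, as any 12 ≤ 25 consecutive integers have distinct residues.
Any two of them differ by at most 11 < 25 and by at least 1, so no difference is a multiple of 25.

No; for instance {54, 55, 56, 57, 58, 59, 60, 61, 62, 63, 64, 65} is a counterexample.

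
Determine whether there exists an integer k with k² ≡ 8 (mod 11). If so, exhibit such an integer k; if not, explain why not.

No such integer exists.

Squares mod 11 repeat after k = 5 (as (−k)² = k²); for k = 0..5 they are 0, 1, 4, 9, 5, 3.
So the quadratic residues mod 11 are {0, 1, 3, 4, 5, 9}, and 8 is not among them.
Hence no integer k has k² ≡ 8 (mod 11).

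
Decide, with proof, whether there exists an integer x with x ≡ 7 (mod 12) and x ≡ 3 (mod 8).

x = 19

gcd(12, 8) = 4. A simultaneous solution exists iff 7 ≡ 3 (mod 4); here 7 mod 4 = 3 = 3 mod 4, so it does.
List candidates x ≡ 7 (mod 12): 7, 19. Modulo 8 these are 7, 3; 19 gives 3 as required.
Indeed 19 ≡ 7 (mod 12) and 19 ≡ 3 (mod 8).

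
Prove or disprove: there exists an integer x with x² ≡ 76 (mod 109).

No, no such integer exists.

109 is prime, so by Euler's criterion 76 is a square mod 109 iff 76^((109−1)/2) = 76^54 ≡ 1 (mod 109).
Repeated squaring mod 109: 76^2 = 5776 ≡ 108; 76^4 ≡ 108² = 11664 ≡ 1; 76^8 ≡ 1² = 1 ≡ 1; 76^16 ≡ 1² = 1 ≡ 1; 76^32 ≡ 1² = 1 ≡ 1.
Since 54 = 32 + 16 + 4 + 2, 76^54 ≡ 1 · 1 · 1 · 108; multiplying out mod 109: 1·1 = 1 ≡ 1, then 1·1 = 1 ≡ 1, then 1·108 = 108 ≡ 108. Thus 76^54 ≡ 108 ≡ −1 (mod 109).
The value −1 means 76 is a non-residue modulo 109, so x² ≡ 76 (mod 109) is impossible.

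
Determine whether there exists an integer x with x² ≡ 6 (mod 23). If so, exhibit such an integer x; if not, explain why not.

x = 12 works: 12² = 144, and 144 − 6 = 138 = 6·23.

x = 12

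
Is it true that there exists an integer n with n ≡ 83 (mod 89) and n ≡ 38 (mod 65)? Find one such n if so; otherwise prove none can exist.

The moduli 89 and 65 are coprime, so by the Chinese Remainder Theorem a unique solution modulo 5785 exists.
Write n = 83 + 89t and require 83 + 89t ≡ 38 (mod 65), i.e. 89t ≡ 20 (mod 65).
89 ≡ 24 (mod 65), so this reads 24t ≡ 20 (mod 65). Note 24·19 = 456 ≡ 1 (mod 65) (as 456 − 1 = 7·65), so 24⁻¹ ≡ 19.
Multiplying by 19: t ≡ 19·20 = 380 ≡ 55 (mod 65).
Taking t = 55 gives n = 83 + 89·55 = 4978.
Check: 4978 mod 89 = 83, 4978 mod 65 = 38. ✓

n = 4978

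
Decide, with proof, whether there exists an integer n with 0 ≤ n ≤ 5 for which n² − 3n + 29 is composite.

At n = 1: 1² − 3·1 + 29 = 27 = 3·9, which is composite.

n = 1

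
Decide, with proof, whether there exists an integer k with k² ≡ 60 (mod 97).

No, no such integer exists.

97 is prime, so by Euler's criterion 60 is a square mod 97 iff 60^((97−1)/2) = 60^48 ≡ 1 (mod 97).
Squaring successively (mod 97): 60^2 = 3600 ≡ 11; 60^4 ≡ 11² = 121 ≡ 24; 60^8 ≡ 24² = 576 ≡ 91; 60^16 ≡ 91² = 8281 ≡ 36; 60^32 ≡ 36² = 1296 ≡ 35.
Since 48 = 32 + 16, 60^48 ≡ 35 · 36; multiplying out mod 97: 35·36 = 1260 ≡ 96. Thus 60^48 ≡ 96 ≡ −1 (mod 97).
By Euler's criterion 60 is a quadratic non-residue mod 97: no k satisfies k² ≡ 60 (mod 97).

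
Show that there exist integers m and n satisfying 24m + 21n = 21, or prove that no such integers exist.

m = 0, n = 1

gcd(24, 21) = 3, and 3 divides 21, so integer solutions exist.
Dividing through by 3 reduces the equation to 8m + 7n = 7.
Dividing repeatedly: 8 = 1·7 + 1, 7 = 7·1 + 0.
Working back up the chain: 1 = 8 − 1·7. So 8·1 + 7·(-1) = 1.
Multiplying through by 7: m = 1·7 = 7, n = (-1)·7 = -7 is a solution.
Shifting by a multiple of (7, −8) keeps it a solution: m = 7 − 1·7 = 0, n = -7 + 1·8 = 1.
Check: 24·0 + 21·1 = 0 + 21 = 21. ✓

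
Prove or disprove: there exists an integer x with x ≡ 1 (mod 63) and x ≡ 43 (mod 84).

Here gcd(63, 84) = 21, and both 1 and 43 leave remainder 1 mod 21, so the system is consistent.
List candidates x ≡ 1 (mod 63): 1, 64, 127. Modulo 84 these are 1, 64, 43; 127 gives 43 as required.
Verify: 127 = 2·63 + 1 and 127 = 1·84 + 43. ✓

x = 127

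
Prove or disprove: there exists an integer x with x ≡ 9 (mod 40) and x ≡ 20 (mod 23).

x = 89

gcd(40, 23) = 1, so the Chinese Remainder Theorem guarantees exactly one residue class mod 920 satisfying both.
Any solution of the first congruence is x = 9 + 40t; substituting into the second, 40t ≡ 20 − 9 ≡ 11 (mod 23).
40 ≡ 17 (mod 23), so this reads 17t ≡ 11 (mod 23). Since 17·19 = 323 = 14·23 + 1, the inverse of 17 mod 23 is 19.
Multiplying by 19: t ≡ 19·11 = 209 ≡ 2 (mod 23).
With t = 2: x = 9 + 40·2 = 89.
Verify: 89 = 2·40 + 9 and 89 = 3·23 + 20. ✓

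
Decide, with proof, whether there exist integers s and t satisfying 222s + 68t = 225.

Both 222 and 68 are divisible by gcd(222, 68) = 2, hence so is any combination 222s + 68t.
However 225 leaves remainder 1 on division by 2.
So the equation is unsolvable over ℤ.

No such integers exist.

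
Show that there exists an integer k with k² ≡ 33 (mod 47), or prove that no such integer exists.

There is no such integer.

47 is prime, so by Euler's criterion 33 is a square mod 47 iff 33^((47−1)/2) = 33^23 ≡ 1 (mod 47).
Repeated squaring mod 47: 33^2 = 1089 ≡ 8; 33^4 ≡ 8² = 64 ≡ 17; 33^8 ≡ 17² = 289 ≡ 7; 33^16 ≡ 7² = 49 ≡ 2.
Since 23 = 16 + 4 + 2 + 1, 33^23 ≡ 2 · 17 · 8 · 33; multiplying out mod 47: 2·17 = 34 ≡ 34, then 34·8 = 272 ≡ 37, then 37·33 = 1221 ≡ 46. Thus 33^23 ≡ 46 ≡ −1 (mod 47).
By Euler's criterion 33 is a quadratic non-residue mod 47: no k satisfies k² ≡ 33 (mod 47).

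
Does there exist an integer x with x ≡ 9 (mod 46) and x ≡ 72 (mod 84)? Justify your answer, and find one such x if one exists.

No, no such integer exists.

Both moduli are multiples of 2 = gcd(46, 84), so any solution would satisfy x ≡ 9 and x ≡ 72 modulo 2 simultaneously.
But 9 mod 2 = 1 while 72 mod 2 = 0, a contradiction.
Hence the system has no solution.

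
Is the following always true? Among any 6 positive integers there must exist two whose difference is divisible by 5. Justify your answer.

True.

Each integer lies in one of the 5 residue classes modulo 5.
Placing 6 integers into 5 classes, some class receives at least two — say a and b.
Equal remainders mean a − b ≡ 0 (mod 5), so 5 divides their difference.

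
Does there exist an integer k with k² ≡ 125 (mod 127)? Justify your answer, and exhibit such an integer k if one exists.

There is no such integer.

127 is prime, so by Euler's criterion 125 is a square mod 127 iff 125^((127−1)/2) = 125^63 ≡ 1 (mod 127).
Repeated squaring mod 127: 125^2 = 15625 ≡ 4; 125^4 ≡ 4² = 16 ≡ 16; 125^8 ≡ 16² = 256 ≡ 2; 125^16 ≡ 2² = 4 ≡ 4; 125^32 ≡ 4² = 16 ≡ 16.
Since 63 = 32 + 16 + 8 + 4 + 2 + 1, 125^63 ≡ 16 · 4 · 2 · 16 · 4 · 125; multiplying out mod 127: 16·4 = 64 ≡ 64, then 64·2 = 128 ≡ 1, then 1·16 = 16 ≡ 16, then 16·4 = 64 ≡ 64, then 64·125 = 8000 ≡ 126. Thus 125^63 ≡ 126 ≡ −1 (mod 127).
The value −1 means 125 is a non-residue modulo 127, so k² ≡ 125 (mod 127) is impossible.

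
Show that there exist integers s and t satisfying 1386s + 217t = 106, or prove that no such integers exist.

No, no such integers exist.

Both 1386 and 217 are divisible by gcd(1386, 217) = 7, hence so is any combination 1386s + 217t.
However 106 leaves remainder 1 on division by 7.
Therefore 1386s + 217t = 106 has no solution in integers.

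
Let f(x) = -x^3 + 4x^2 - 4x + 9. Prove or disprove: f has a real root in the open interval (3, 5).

f(3) = 6 and f(5) = -36, which have opposite signs.
Since f is a polynomial it is continuous on [3, 5].
By the Intermediate Value Theorem f must vanish at some point of (3, 5).

Such a root exists.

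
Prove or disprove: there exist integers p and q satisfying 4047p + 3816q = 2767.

There are no such integers.

Both 4047 and 3816 are divisible by gcd(4047, 3816) = 3, hence so is any combination 4047p + 3816q.
But 2767 is not a multiple of 3 (it leaves remainder 1).
Therefore 4047p + 3816q = 2767 has no solution in integers.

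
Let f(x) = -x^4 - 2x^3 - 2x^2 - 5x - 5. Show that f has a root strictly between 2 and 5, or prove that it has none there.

f has no root in that interval.

f(2) = -55 and f(5) = -955, both negative, so a sign-change argument is unavailable; we show f keeps this sign on the whole interval.
Shift to the endpoint 2: with x = 2 + u (0 < u < 3), one computes f(2 + u) = -u^4 - 10u^3 - 38u^2 - 69u - 55.
All 5 nonzero coefficients of this polynomial in u are negative; hence for u > 0 the value is a sum of negative terms (the constant -55 among them).
Therefore f(x) < 0 throughout (2, 5), and f has no zero there.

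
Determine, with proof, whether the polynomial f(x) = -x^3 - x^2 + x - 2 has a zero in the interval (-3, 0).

Such a root exists.

f(-3) = 13 and f(0) = -2, which have opposite signs.
Since f is a polynomial it is continuous on [-3, 0].
By the Intermediate Value Theorem, f takes the value 0 somewhere in the open interval.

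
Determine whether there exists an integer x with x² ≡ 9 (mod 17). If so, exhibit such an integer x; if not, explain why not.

Take x = 3. Then 3² = 9, and since 0 ≤ 9 < 17 this is already reduced: 3² ≡ 9 (mod 17).

x = 3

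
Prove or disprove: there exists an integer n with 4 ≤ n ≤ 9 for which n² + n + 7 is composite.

n = 7

At n = 7: 7² + 7 + 7 = 63 = 3·21, which is composite.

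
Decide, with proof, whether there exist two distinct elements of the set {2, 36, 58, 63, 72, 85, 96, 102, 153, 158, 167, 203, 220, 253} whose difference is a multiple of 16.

Residues mod 16: 2↦2, 36↦4, 58↦10, 63↦15, 72↦8, 85↦5, 96↦0, 102↦6, 153↦9, 158↦14, 167↦7, 203↦11, 220↦12, 253↦13.
These 14 residues are pairwise different, hence no difference of two elements is divisible by 16.

No, no such pair exists.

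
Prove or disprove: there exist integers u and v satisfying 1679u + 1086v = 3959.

Since gcd(1679, 1086) = 1, every integer is an integer combination of 1679 and 1086.
Euclidean algorithm: 1679 = 1·1086 + 593, 1086 = 1·593 + 493, 593 = 1·493 + 100, 493 = 4·100 + 93, 100 = 1·93 + 7, 93 = 13·7 + 2, 7 = 3·2 + 1, 2 = 2·1 + 0.
Unwinding: 1 = 7 − 3·2 = 7 − 3·(93 − 13·7) = −3·93 + 40·7 = −3·93 + 40·(100 − 1·93) = 40·100 − 43·93 = 40·100 − 43·(493 − 4·100) = −43·493 + 212·100 = −43·493 + 212·(593 − 1·493) = 212·593 − 255·493 = 212·593 − 255·(1086 − 1·593) = −255·1086 + 467·593 = −255·1086 + 467·(1679 − 1·1086) = 467·1679 − 722·1086, i.e. 1679·467 + 1086·(-722) = 1.
Times 3959: 1679·1848853 + 1086·(-2858398) = 3959, so (1848853, -2858398) solves it.
The general solution is u = 1848853 + 1086k, v = -2858398 − 1679k; taking k = -1702 gives the smaller pair u = 481, v = -740.
Indeed 1679·481 + 1086·(-740) = 807599 − 803640 = 3959.

u = 481, v = -740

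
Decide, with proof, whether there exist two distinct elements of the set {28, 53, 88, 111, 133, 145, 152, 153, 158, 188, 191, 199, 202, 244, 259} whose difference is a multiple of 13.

28 and 145 are such a pair.

Both 28 and 145 leave remainder 2 on division by 13; their difference 117 = 9·13 is a multiple of 13.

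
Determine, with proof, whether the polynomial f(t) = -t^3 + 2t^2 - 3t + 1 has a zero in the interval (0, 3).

Such a root exists.

f(0) = 1 and f(3) = -17, which have opposite signs.
f is continuous everywhere (it is a polynomial), in particular on [0, 3].
By the Intermediate Value Theorem f must vanish at some point of (0, 3).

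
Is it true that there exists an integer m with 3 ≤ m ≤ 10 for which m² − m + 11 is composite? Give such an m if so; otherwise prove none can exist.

The values for m = 3, 4, …, 10 are 17, 23, 31, 41, 53, 67, 83, 101, and each of these is prime.
So no value in the range makes the expression composite.

No such integer m in that range exists.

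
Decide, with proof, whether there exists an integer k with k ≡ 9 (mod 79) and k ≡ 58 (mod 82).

k = 878

Since 79 and 82 share no common factor, CRT says the pair of congruences has a solution (unique mod 6478).
Any solution of the first congruence is k = 9 + 79t; substituting into the second, 79t ≡ 58 − 9 ≡ 49 (mod 82).
Note 79·27 = 2133 ≡ 1 (mod 82) (as 2133 − 1 = 26·82), so 79⁻¹ ≡ 27.
Multiplying by 27: t ≡ 27·49 = 1323 ≡ 11 (mod 82).
Taking t = 11 gives k = 9 + 79·11 = 878.
Indeed 878 ≡ 9 (mod 79) and 878 ≡ 58 (mod 82).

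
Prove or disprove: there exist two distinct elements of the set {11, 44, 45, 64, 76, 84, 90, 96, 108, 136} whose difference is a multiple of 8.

Reduce each element mod 8: 11↦3, 44↦4, 45↦5, 64↦0, 76↦4, 84↦4, 90↦2, 96↦0, 108↦4, 136↦0. The residue 4 repeats (at 44 and 76), and 76 − 44 = 32 = 4·8.

The pair (44, 76) works.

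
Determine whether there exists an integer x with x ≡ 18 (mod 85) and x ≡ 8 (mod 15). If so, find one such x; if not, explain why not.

Here gcd(85, 15) = 5, and both 18 and 8 leave remainder 3 mod 5, so the system is consistent.
Step through x = 18, 18 + 85, 18 + 2·85, …: the values 18, 103, 188 reduce mod 15 to 3, 13, 8. The value 188 hits 8.
Check: 188 mod 85 = 18, 188 mod 15 = 8. ✓

x = 188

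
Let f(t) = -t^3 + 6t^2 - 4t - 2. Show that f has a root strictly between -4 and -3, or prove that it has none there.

f(-4) = 174 and f(-3) = 91, both positive, so a sign-change argument is unavailable; we show f keeps this sign on the whole interval.
Substitute t = -3 − u, where 0 < u < 1 on the interval. Expanding, f(-3 − u) = u^3 + 15u^2 + 67u + 91.
All 4 nonzero coefficients of this polynomial in u are positive; hence for u > 0 the value is a sum of positive terms (the constant 91 among them).
So f is strictly positive on (-4, -3); no root exists in the interval.

No such root exists.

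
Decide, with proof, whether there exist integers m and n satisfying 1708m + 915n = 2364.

No such integers exist.

Both 1708 and 915 are divisible by gcd(1708, 915) = 61, hence so is any combination 1708m + 915n.
But 2364 = 61·38 + 46, so 61 ∤ 2364.
Hence no integers m, n satisfy the equation.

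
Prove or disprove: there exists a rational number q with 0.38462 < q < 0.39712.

Scale by 18: the interval becomes (6.92316, 7.14816), which contains the integer 7.
So q = 7/18 works: it is a ratio of integers, and dividing 18·0.38462 < 7 < 18·0.39712 through by 18 gives 0.38462 < 7/18 < 0.39712.

q = 7/18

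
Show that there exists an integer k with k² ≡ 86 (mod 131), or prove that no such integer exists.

There is no such integer.

131 is prime, so by Euler's criterion 86 is a square mod 131 iff 86^((131−1)/2) = 86^65 ≡ 1 (mod 131).
Squaring successively (mod 131): 86^2 = 7396 ≡ 60; 86^4 ≡ 60² = 3600 ≡ 63; 86^8 ≡ 63² = 3969 ≡ 39; 86^16 ≡ 39² = 1521 ≡ 80; 86^32 ≡ 80² = 6400 ≡ 112; 86^64 ≡ 112² = 12544 ≡ 99.
Since 65 = 64 + 1, 86^65 ≡ 99 · 86; multiplying out mod 131: 99·86 = 8514 ≡ 130. Thus 86^65 ≡ 130 ≡ −1 (mod 131).
By Euler's criterion 86 is a quadratic non-residue mod 131: no k satisfies k² ≡ 86 (mod 131).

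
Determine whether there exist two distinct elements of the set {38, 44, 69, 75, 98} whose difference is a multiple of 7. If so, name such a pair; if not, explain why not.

Residues mod 7: 38↦3, 44↦2, 69↦6, 75↦5, 98↦0.
No residue repeats among the 5 elements, so no pair has difference ≡ 0 (mod 7).

No, no such pair exists.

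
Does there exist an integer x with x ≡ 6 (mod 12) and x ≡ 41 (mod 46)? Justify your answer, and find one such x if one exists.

There is no such integer.

Both moduli are multiples of 2 = gcd(12, 46), so any solution would satisfy x ≡ 6 and x ≡ 41 modulo 2 simultaneously.
However 6 ≡ 0 and 41 ≡ 1 (mod 2), and 0 ≠ 1.
Hence the system has no solution.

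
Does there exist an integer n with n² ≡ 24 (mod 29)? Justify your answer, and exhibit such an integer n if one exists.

n = 13

Take n = 13. Then 13² = 169 = 5·29 + 24, so 13² ≡ 24 (mod 29).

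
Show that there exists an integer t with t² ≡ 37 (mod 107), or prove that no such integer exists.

t = 12

t = 12 works: 12² = 144, and 144 − 37 = 107 = 1·107.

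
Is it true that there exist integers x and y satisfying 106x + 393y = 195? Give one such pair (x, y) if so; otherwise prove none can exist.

x = 228, y = -61

Since gcd(106, 393) = 1, every integer is an integer combination of 106 and 393.
Euclidean algorithm: 393 = 3·106 + 75, 106 = 1·75 + 31, 75 = 2·31 + 13, 31 = 2·13 + 5, 13 = 2·5 + 3, 5 = 1·3 + 2, 3 = 1·2 + 1, 2 = 2·1 + 0.
Unwinding: 1 = 3 − 1·2 = 3 − (5 − 1·3) = −5 + 2·3 = −5 + 2·(13 − 2·5) = 2·13 − 5·5 = 2·13 − 5·(31 − 2·13) = −5·31 + 12·13 = −5·31 + 12·(75 − 2·31) = 12·75 − 29·31 = 12·75 − 29·(106 − 1·75) = −29·106 + 41·75 = −29·106 + 41·(393 − 3·106) = 41·393 − 152·106, i.e. 106·(-152) + 393·41 = 1.
Scaling by 195 gives the particular solution (x, y) = (-29640, 7995).
The general solution is x = -29640 + 393k, y = 7995 − 106k; taking k = 76 gives the smaller pair x = 228, y = -61.
Check: 106·228 + 393·(-61) = 24168 − 23973 = 195. ✓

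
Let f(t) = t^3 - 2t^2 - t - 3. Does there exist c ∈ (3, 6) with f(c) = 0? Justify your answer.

f(3) = 3 and f(6) = 135, both positive, so a sign-change argument is unavailable; we show f keeps this sign on the whole interval.
Shift to the endpoint 3: with t = 3 + u (0 < u < 3), one computes f(3 + u) = u^3 + 7u^2 + 14u + 3.
All 4 nonzero coefficients of this polynomial in u are positive; hence for u > 0 the value is a sum of positive terms (the constant 3 among them).
So f is strictly positive on (3, 6); no root exists in the interval.

No such root exists.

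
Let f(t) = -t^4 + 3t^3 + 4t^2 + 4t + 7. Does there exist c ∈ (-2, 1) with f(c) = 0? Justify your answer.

Such a root exists.

f(-2) = -25 and f(1) = 17, which have opposite signs.
Since f is a polynomial it is continuous on [-2, 1].
So by the Intermediate Value Theorem there is a c strictly between -2 and 1 with f(c) = 0.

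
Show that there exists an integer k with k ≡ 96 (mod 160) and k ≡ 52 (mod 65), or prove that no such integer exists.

Both moduli are multiples of 5 = gcd(160, 65), so any solution would satisfy k ≡ 96 and k ≡ 52 modulo 5 simultaneously.
These are incompatible: 96 − 52 = 44 is not divisible by 5.
Therefore no such k exists.

No, no such integer exists.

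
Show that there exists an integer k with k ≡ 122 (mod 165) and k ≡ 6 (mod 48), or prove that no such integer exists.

No, no such integer exists.

Reduce both congruences modulo 3, which divides 165 and 48: they say k ≡ 122 (mod 3) and k ≡ 6 (mod 3).
However 122 ≡ 2 and 6 ≡ 0 (mod 3), and 2 ≠ 0.
Hence the system has no solution.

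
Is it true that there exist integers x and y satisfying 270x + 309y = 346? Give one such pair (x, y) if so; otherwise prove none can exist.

There are no such integers.

Any value of 270x + 309y is a multiple of gcd(270, 309) = 3.
But 346 is not a multiple of 3 (it leaves remainder 1).
Therefore 270x + 309y = 346 has no solution in integers.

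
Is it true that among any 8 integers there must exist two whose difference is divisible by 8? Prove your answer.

Consider the 8 integers 36, 37, …, 43. They lie in distinct residue classes modulo 8, since 8 ≤ 8.
Any two of them differ by at most 7 < 8 and by at least 1, so no difference is a multiple of 8.

No; for instance {36, 37, 38, 39, 40, 41, 42, 43} is a counterexample.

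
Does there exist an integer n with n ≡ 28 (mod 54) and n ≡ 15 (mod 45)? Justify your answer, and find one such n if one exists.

No, no such integer exists.

gcd(54, 45) = 9. If n ≡ 28 (mod 54) and n ≡ 15 (mod 45), then n ≡ 28 (mod 9) and n ≡ 15 (mod 9).
But 28 mod 9 = 1 while 15 mod 9 = 6, a contradiction.
So no integer satisfies both congruences.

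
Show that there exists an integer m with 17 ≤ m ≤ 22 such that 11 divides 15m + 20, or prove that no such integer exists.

m = 17

Try m = 17: 15·17 + 20 = 275 = 25·11, which is divisible by 11.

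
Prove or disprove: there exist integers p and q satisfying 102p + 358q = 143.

No, no such integers exist.

Both 102 and 358 are divisible by gcd(102, 358) = 2, hence so is any combination 102p + 358q.
However 143 leaves remainder 1 on division by 2.
Therefore 102p + 358q = 143 has no solution in integers.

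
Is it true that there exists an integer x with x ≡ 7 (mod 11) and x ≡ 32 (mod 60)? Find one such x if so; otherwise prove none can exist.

The moduli 11 and 60 are coprime, so by the Chinese Remainder Theorem a unique solution modulo 660 exists.
Any solution of the first congruence is x = 7 + 11t; substituting into the second, 11t ≡ 32 − 7 ≡ 25 (mod 60).
Since 11·11 = 121 = 2·60 + 1, the inverse of 11 mod 60 is 11.
Therefore t ≡ 11·25 = 275 ≡ 35 (mod 60).
Taking t = 35 gives x = 7 + 11·35 = 392.
Check: 392 mod 11 = 7, 392 mod 60 = 32. ✓

x = 392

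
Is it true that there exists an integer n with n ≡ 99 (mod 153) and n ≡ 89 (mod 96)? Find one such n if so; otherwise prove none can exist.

Reduce both congruences modulo 3, which divides 153 and 96: they say n ≡ 99 (mod 3) and n ≡ 89 (mod 3).
But 99 mod 3 = 0 while 89 mod 3 = 2, a contradiction.
Therefore no such n exists.

There is no such integer.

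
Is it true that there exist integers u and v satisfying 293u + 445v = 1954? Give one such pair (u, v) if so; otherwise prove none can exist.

u = 438, v = -284

293 and 445 are coprime, so 293u + 445v ranges over all of ℤ.
Euclidean algorithm: 445 = 1·293 + 152, 293 = 1·152 + 141, 152 = 1·141 + 11, 141 = 12·11 + 9, 11 = 1·9 + 2, 9 = 4·2 + 1, 2 = 2·1 + 0.
Working back up the chain: 1 = 9 − 4·2 = 9 − 4·(11 − 1·9) = −4·11 + 5·9 = −4·11 + 5·(141 − 12·11) = 5·141 − 64·11 = 5·141 − 64·(152 − 1·141) = −64·152 + 69·141 = −64·152 + 69·(293 − 1·152) = 69·293 − 133·152 = 69·293 − 133·(445 − 1·293) = −133·445 + 202·293. So 293·202 + 445·(-133) = 1.
Multiplying through by 1954: u = 202·1954 = 394708, v = (-133)·1954 = -259882 is a solution.
Subtracting 886·445 from u and adding 886·293 to v gives the tidier solution (438, -284).
Indeed 293·438 + 445·(-284) = 128334 − 126380 = 1954.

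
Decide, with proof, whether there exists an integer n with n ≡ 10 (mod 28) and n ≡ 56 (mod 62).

Here gcd(28, 62) = 2, and both 10 and 56 leave remainder 0 mod 2, so the system is consistent.
Write n = 10 + 28t. Then 28t ≡ 56 − 10 ≡ 46 (mod 62); dividing through by 2 gives 14t ≡ 23 (mod 31).
Since 14·20 = 280 = 9·31 + 1, the inverse of 14 mod 31 is 20.
Therefore t ≡ 20·23 = 460 ≡ 26 (mod 31).
Then n = 10 + 28·26 = 738.
Check: 738 mod 28 = 10, 738 mod 62 = 56. ✓

n = 738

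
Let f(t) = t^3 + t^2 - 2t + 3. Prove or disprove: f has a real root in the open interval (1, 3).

f(1) = 3 and f(3) = 33, both positive, so a sign-change argument is unavailable; we show f keeps this sign on the whole interval.
Shift to the endpoint 1: with t = 1 + u (0 < u < 2), one computes f(1 + u) = u^3 + 4u^2 + 3u + 3.
The nonzero coefficients here are all positive, so for u > 0 every term is positive (or zero), and the constant term 3 is strictly positive.
Therefore f(t) > 0 throughout (1, 3), and f has no zero there.

No such root exists.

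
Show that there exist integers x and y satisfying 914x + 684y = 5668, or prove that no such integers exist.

Every value of 914x + 684y is a multiple of gcd(914, 684) = 2; since 2 ∣ 5668, solutions exist.
Dividing through by 2 reduces the equation to 457x + 342y = 2834.
Euclidean algorithm: 457 = 1·342 + 115, 342 = 2·115 + 112, 115 = 1·112 + 3, 112 = 37·3 + 1, 3 = 3·1 + 0.
Back-substituting, 1 = 112 − 37·3 = 112 − 37·(115 − 1·112) = −37·115 + 38·112 = −37·115 + 38·(342 − 2·115) = 38·342 − 113·115 = 38·342 − 113·(457 − 1·342) = −113·457 + 151·342; that is, 457·(-113) + 342·151 = 1.
Scaling by 2834 gives the particular solution (x, y) = (-320242, 427934).
The general solution is x = -320242 + 342k, y = 427934 − 457k; taking k = 937 gives the smaller pair x = 212, y = -275.
Indeed 914·212 + 684·(-275) = 193768 − 188100 = 5668.

x = 212, y = -275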